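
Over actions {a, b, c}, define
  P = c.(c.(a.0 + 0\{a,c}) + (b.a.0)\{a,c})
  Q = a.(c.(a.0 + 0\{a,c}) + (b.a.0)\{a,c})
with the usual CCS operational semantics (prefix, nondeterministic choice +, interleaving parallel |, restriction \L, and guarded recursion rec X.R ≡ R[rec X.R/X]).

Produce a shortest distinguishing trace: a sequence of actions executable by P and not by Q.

Reachable graph of P (5 states):
  u0 = c.(c.(a.0 + 0\{a,c}) + (b.a.0)\{a,c}) has moves =c=> u1
  u1 = c.(a.0 + 0\{a,c}) + (b.a.0)\{a,c} has moves =b=> u2, =c=> u3
  u2 = (a.0)\{a,c} has moves stopped
  u3 = a.0 + 0\{a,c} has moves =a=> u4
  u4 = 0 has moves stopped
Reachable graph of Q (5 states):
  v0 = a.(c.(a.0 + 0\{a,c}) + (b.a.0)\{a,c}) has moves =a=> v1
  v1 = c.(a.0 + 0\{a,c}) + (b.a.0)\{a,c} has moves =b=> v2, =c=> v3
  v2 = (a.0)\{a,c} has moves stopped
  v3 = a.0 + 0\{a,c} has moves =a=> v4
  v4 = 0 has moves stopped
Executing c from P (initial set {u0}):
  after c @ step 1: {u1}
  — P admits the full trace.
Executing c from Q (initial set {v0}):
  after c @ step 1: ∅ (Q stuck)

c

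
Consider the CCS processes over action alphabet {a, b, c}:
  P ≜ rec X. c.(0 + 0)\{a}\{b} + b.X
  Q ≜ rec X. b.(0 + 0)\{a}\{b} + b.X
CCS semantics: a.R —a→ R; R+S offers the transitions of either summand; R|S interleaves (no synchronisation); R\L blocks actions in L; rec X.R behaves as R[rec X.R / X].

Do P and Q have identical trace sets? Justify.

LTS(P): 2 reachable states
  p0 = rec X. c.(0 + 0)\{a}\{b} + b.X has moves --b--▸ p0, --c--▸ p1
  p1 = (0 + 0)\{a}\{b} has moves ·
LTS(Q): 2 reachable states
  q0 = rec X. b.(0 + 0)\{a}\{b} + b.X has moves --b--▸ q0, --b--▸ q1
  q1 = (0 + 0)\{a}\{b} has moves ·
Executing c from P (initial set {p0}):
  [1] c ⇒ {p1}
  ✓ P
Executing c from Q (initial set {q0}):
  [1] c ⇒ ∅  — Q cannot continue

NO — witness ⟨c⟩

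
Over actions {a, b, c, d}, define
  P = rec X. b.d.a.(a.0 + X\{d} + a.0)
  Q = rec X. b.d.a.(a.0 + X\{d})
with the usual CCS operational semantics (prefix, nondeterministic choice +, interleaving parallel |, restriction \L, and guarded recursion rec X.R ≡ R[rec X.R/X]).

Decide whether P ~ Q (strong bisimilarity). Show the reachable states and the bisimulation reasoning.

LTS(P): 6 reachable states
  p0 = rec X. b.d.a.(a.0 + X\{d} + a.0) → —b→ p1
  p1 = d.a.(a.0 + (rec X. b.d.a.(a.0 + X\{d} + a.0))\{d} + a.0) → —d→ p2
  p2 = a.(a.0 + (rec X. b.d.a.(a.0 + X\{d} + a.0))\{d} + a.0) → —a→ p3
  p3 = a.0 + (rec X. b.d.a.(a.0 + X\{d} + a.0))\{d} + a.0 → —a→ p4, —b→ p5
  p4 = 0 → deadlocked
  p5 = (d.a.(a.0 + (rec X. b.d.a.(a.0 + X\{d} + a.0))\{d} + a.0))\{d} → deadlocked
LTS(Q): 6 reachable states
  q0 = rec X. b.d.a.(a.0 + X\{d}) → —b→ q1
  q1 = d.a.(a.0 + (rec X. b.d.a.(a.0 + X\{d}))\{d}) → —d→ q2
  q2 = a.(a.0 + (rec X. b.d.a.(a.0 + X\{d}))\{d}) → —a→ q3
  q3 = a.0 + (rec X. b.d.a.(a.0 + X\{d}))\{d} → —a→ q4, —b→ q5
  q4 = 0 → deadlocked
  q5 = (d.a.(a.0 + (rec X. b.d.a.(a.0 + X\{d}))\{d}))\{d} → deadlocked
Coarsest stable partition (strong bisimilarity classes):
  B0 = {p0, q0}
  B1 = {p1, q1}
  B2 = {p2, q2}
  B3 = {p3, q3}
  B4 = {p4, p5, q4, q5}
p0 ∈ B0, q0 ∈ B0 → same block

YES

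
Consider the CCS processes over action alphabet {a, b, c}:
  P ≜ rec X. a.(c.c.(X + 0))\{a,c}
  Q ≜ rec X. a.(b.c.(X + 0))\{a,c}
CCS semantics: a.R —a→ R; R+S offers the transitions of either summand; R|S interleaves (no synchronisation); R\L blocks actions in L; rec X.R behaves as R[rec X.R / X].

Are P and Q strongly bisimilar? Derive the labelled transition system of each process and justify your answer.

LTS(P): 2 reachable states
  s0 = rec X. a.(c.c.(X + 0))\{a,c} has moves —a→ s1
  s1 = (c.c.((rec X. a.(c.c.(X + 0))\{a,c}) + 0))\{a,c} has moves (no moves)
LTS(Q): 3 reachable states
  t0 = rec X. a.(b.c.(X + 0))\{a,c} has moves —a→ t1
  t1 = (b.c.((rec X. a.(b.c.(X + 0))\{a,c}) + 0))\{a,c} has moves —b→ t2
  t2 = (c.((rec X. a.(b.c.(X + 0))\{a,c}) + 0))\{a,c} has moves (no moves)
Bisimilarity quotient blocks:
  B0 = {s0}
  B1 = {s1, t2}
  B2 = {t0}
  B3 = {t1}
s0 ∈ B0, t0 ∈ B2 → different blocks

NO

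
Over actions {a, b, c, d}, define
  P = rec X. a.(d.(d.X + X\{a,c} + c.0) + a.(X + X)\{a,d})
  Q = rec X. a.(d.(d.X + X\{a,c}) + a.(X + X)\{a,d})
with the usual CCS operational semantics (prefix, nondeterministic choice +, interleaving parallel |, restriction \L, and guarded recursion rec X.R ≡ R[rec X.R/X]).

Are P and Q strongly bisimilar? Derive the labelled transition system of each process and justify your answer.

P's transition system — 5 states:
  m0 = rec X. a.(d.(d.X + X\{a,c} + c.0) + a.(X + X)\{a,d}) ⊢ ··a··> m1
  m1 = d.(d.(rec X. a.(d.(d.X + X\{a,c} + c.0) + a.(X + X)\{a,d})) + (rec X. a.(d.(d.X + X\{a,c} + c.0) + a.(X + X)\{a,d}))\{a,c} + c.0) + a.((rec X. a.(d.(d.X + X\{a,c} + c.0) + a.(X + X)\{a,d})) + (rec X. a.(d.(d.X + X\{a,c} + c.0) + a.(X + X)\{a,d})))\{a,d} ⊢ ··a··> m2, ··d··> m3
  m2 = ((rec X. a.(d.(d.X + X\{a,c} + c.0) + a.(X + X)\{a,d})) + (rec X. a.(d.(d.X + X\{a,c} + c.0) + a.(X + X)\{a,d})))\{a,d} ⊢ (no moves)
  m3 = d.(rec X. a.(d.(d.X + X\{a,c} + c.0) + a.(X + X)\{a,d})) + (rec X. a.(d.(d.X + X\{a,c} + c.0) + a.(X + X)\{a,d}))\{a,c} + c.0 ⊢ ··c··> m4, ··d··> m0
  m4 = 0 ⊢ (no moves)
Q's transition system — 4 states:
  n0 = rec X. a.(d.(d.X + X\{a,c}) + a.(X + X)\{a,d}) ⊢ ··a··> n1
  n1 = d.(d.(rec X. a.(d.(d.X + X\{a,c}) + a.(X + X)\{a,d})) + (rec X. a.(d.(d.X + X\{a,c}) + a.(X + X)\{a,d}))\{a,c}) + a.((rec X. a.(d.(d.X + X\{a,c}) + a.(X + X)\{a,d})) + (rec X. a.(d.(d.X + X\{a,c}) + a.(X + X)\{a,d})))\{a,d} ⊢ ··a··> n2, ··d··> n3
  n2 = ((rec X. a.(d.(d.X + X\{a,c}) + a.(X + X)\{a,d})) + (rec X. a.(d.(d.X + X\{a,c}) + a.(X + X)\{a,d})))\{a,d} ⊢ (no moves)
  n3 = d.(rec X. a.(d.(d.X + X\{a,c}) + a.(X + X)\{a,d})) + (rec X. a.(d.(d.X + X\{a,c}) + a.(X + X)\{a,d}))\{a,c} ⊢ ··d··> n0
Bisimilarity quotient blocks:
  B0 = {m0}
  B1 = {m1}
  B2 = {m3}
  B3 = {m2, m4, n2}
  B4 = {n0}
  B5 = {n1}
  B6 = {n3}
m0 ∈ B0, n0 ∈ B4 → different blocks

not bisimilar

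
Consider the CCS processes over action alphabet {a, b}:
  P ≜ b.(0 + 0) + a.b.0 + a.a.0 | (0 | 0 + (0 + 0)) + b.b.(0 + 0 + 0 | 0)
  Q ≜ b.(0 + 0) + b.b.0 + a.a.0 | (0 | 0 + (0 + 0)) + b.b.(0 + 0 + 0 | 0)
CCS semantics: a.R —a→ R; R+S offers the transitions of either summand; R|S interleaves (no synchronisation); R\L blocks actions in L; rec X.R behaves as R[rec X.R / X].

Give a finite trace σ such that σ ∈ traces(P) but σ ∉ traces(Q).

ab

LTS(P): 8 reachable states
  p0 = b.(0 + 0) + a.b.0 + a.a.0 | (0 | 0 + (0 + 0)) + b.b.(0 + 0 + 0 | 0) ⊢ ··a··> p1, ··a··> p2, ··b··> p3, ··b··> p4
  p1 = a.0 | (0 | 0 + (0 + 0)) ⊢ ··a··> p5
  p2 = b.0 ⊢ ··b··> p6
  p3 = 0 + 0 ⊢ deadlocked
  p4 = b.(0 + 0 + 0 | 0) ⊢ ··b··> p7
  p5 = 0 | (0 | 0 + (0 + 0)) ⊢ deadlocked
  p6 = 0 ⊢ deadlocked
  p7 = 0 + 0 + 0 | 0 ⊢ deadlocked
LTS(Q): 8 reachable states
  q0 = b.(0 + 0) + b.b.0 + a.a.0 | (0 | 0 + (0 + 0)) + b.b.(0 + 0 + 0 | 0) ⊢ ··a··> q1, ··b··> q2, ··b··> q3, ··b··> q4
  q1 = a.0 | (0 | 0 + (0 + 0)) ⊢ ··a··> q5
  q2 = 0 + 0 ⊢ deadlocked
  q3 = b.(0 + 0 + 0 | 0) ⊢ ··b··> q6
  q4 = b.0 ⊢ ··b··> q7
  q5 = 0 | (0 | 0 + (0 + 0)) ⊢ deadlocked
  q6 = 0 + 0 + 0 | 0 ⊢ deadlocked
  q7 = 0 ⊢ deadlocked
Executing ab from P (initial set {p0}):
  [1] a ⇒ {p1, p2}
  [2] b ⇒ {p6}
  P completes σ.
Executing ab from Q (initial set {q0}):
  [1] a ⇒ {q1}
  [2] b ⇒ ∅ (Q stuck)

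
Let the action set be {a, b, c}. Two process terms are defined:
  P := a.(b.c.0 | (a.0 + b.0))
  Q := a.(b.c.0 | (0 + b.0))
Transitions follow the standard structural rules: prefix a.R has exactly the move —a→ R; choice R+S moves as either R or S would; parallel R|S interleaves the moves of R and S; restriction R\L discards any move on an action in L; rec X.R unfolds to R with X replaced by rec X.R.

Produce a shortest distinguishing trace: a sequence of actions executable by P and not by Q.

aa

Reachable graph of P (7 states):
  p0 = a.(b.c.0 | (a.0 + b.0)) has moves ··a··> p1
  p1 = b.c.0 | (a.0 + b.0) has moves ··a··> p2, ··b··> p2, ··b··> p3
  p2 = b.c.0 | 0 has moves ··b··> p4
  p3 = c.0 | (a.0 + b.0) has moves ··a··> p4, ··b··> p4, ··c··> p5
  p4 = c.0 | 0 has moves ··c··> p6
  p5 = 0 | (a.0 + b.0) has moves ··a··> p6, ··b··> p6
  p6 = 0 | 0 has moves (no moves)
Reachable graph of Q (7 states):
  q0 = a.(b.c.0 | (0 + b.0)) has moves ··a··> q1
  q1 = b.c.0 | (0 + b.0) has moves ··b··> q2, ··b··> q3
  q2 = b.c.0 | 0 has moves ··b··> q4
  q3 = c.0 | (0 + b.0) has moves ··b··> q4, ··c··> q5
  q4 = c.0 | 0 has moves ··c··> q6
  q5 = 0 | (0 + b.0) has moves ··b··> q6
  q6 = 0 | 0 has moves (no moves)
Trace ⟨aa⟩ through P, begin at {p0}:
  after a @ step 1: {p1}
  after a @ step 2: {p2}
  ✓ P
Trace ⟨aa⟩ through Q, begin at {q0}:
  after a @ step 1: {q1}
  after a @ step 2: no successor for Q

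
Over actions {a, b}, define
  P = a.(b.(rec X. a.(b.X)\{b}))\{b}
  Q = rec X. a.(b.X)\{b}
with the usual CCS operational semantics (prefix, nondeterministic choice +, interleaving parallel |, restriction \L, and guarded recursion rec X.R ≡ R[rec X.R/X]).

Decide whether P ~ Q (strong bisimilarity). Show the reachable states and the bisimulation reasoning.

P ~ Q

P's transition system — 2 states:
  p0 = a.(b.(rec X. a.(b.X)\{b}))\{b} ⊢ —a→ p1
  p1 = (b.(rec X. a.(b.X)\{b}))\{b} ⊢ stopped
Q's transition system — 2 states:
  q0 = rec X. a.(b.X)\{b} ⊢ —a→ q1
  q1 = (b.(rec X. a.(b.X)\{b}))\{b} ⊢ stopped
Partition-refinement fixed point:
  B0 = {p0, q0}
  B1 = {p1, q1}
p0 ∈ B0, q0 ∈ B0 → same block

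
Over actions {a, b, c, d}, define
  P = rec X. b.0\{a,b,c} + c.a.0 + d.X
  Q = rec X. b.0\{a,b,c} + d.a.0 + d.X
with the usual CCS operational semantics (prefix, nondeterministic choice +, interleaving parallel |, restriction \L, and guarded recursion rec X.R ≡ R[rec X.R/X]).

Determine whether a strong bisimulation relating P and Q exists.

not bisimilar

Reachable graph of P (4 states):
  m0 = rec X. b.0\{a,b,c} + c.a.0 + d.X → -b-> m1, -c-> m2, -d-> m0
  m1 = 0\{a,b,c} → stopped
  m2 = a.0 → -a-> m3
  m3 = 0 → stopped
Reachable graph of Q (4 states):
  n0 = rec X. b.0\{a,b,c} + d.a.0 + d.X → -b-> n1, -d-> n0, -d-> n2
  n1 = 0\{a,b,c} → stopped
  n2 = a.0 → -a-> n3
  n3 = 0 → stopped
Partition-refinement fixed point:
  B0 = {m0}
  B1 = {m1, m3, n1, n3}
  B2 = {m2, n2}
  B3 = {n0}
m0 ∈ B0, n0 ∈ B3 → different blocks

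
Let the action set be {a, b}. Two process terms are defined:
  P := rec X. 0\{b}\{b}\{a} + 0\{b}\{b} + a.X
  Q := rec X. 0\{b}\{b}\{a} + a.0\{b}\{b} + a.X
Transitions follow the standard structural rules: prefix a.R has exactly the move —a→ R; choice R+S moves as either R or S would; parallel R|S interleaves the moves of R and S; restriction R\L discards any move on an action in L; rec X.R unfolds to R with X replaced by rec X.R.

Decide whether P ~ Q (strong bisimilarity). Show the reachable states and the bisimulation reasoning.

NO

P's transition system — 1 states:
  u0 = rec X. 0\{b}\{b}\{a} + 0\{b}\{b} + a.X → ··a··> u0
Q's transition system — 2 states:
  v0 = rec X. 0\{b}\{b}\{a} + a.0\{b}\{b} + a.X → ··a··> v0, ··a··> v1
  v1 = 0\{b}\{b} → (no moves)
Partition-refinement fixed point:
  B0 = {u0}
  B1 = {v0}
  B2 = {v1}
u0 ∈ B0, v0 ∈ B1 → different blocks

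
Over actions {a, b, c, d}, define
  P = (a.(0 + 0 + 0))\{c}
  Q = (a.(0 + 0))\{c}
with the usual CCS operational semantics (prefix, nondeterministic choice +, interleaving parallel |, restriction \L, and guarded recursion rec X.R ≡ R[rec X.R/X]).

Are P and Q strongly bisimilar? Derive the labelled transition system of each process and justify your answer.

bisimilar

LTS(P): 2 reachable states
  p0 = (a.(0 + 0 + 0))\{c} has moves -a-> p1
  p1 = (0 + 0 + 0)\{c} has moves ∅
LTS(Q): 2 reachable states
  q0 = (a.(0 + 0))\{c} has moves -a-> q1
  q1 = (0 + 0)\{c} has moves ∅
Coarsest stable partition (strong bisimilarity classes):
  B0 = {p0, q0}
  B1 = {p1, q1}
p0 ∈ B0, q0 ∈ B0 → same block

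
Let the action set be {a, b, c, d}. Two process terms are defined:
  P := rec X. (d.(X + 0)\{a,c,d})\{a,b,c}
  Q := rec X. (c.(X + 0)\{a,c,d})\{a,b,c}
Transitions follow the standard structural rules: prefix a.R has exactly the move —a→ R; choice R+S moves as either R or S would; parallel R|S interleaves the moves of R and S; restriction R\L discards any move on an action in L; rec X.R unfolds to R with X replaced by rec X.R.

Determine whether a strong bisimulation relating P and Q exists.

NO

Reachable graph of P (2 states):
  p0 = rec X. (d.(X + 0)\{a,c,d})\{a,b,c} has moves ··d··> p1
  p1 = ((rec X. (d.(X + 0)\{a,c,d})\{a,b,c}) + 0)\{a,c,d}\{a,b,c} has moves deadlocked
Reachable graph of Q (1 states):
  q0 = rec X. (c.(X + 0)\{a,c,d})\{a,b,c} has moves deadlocked
Partition-refinement fixed point:
  B0 = {p0}
  B1 = {p1, q0}
p0 ∈ B0, q0 ∈ B1 → different blocks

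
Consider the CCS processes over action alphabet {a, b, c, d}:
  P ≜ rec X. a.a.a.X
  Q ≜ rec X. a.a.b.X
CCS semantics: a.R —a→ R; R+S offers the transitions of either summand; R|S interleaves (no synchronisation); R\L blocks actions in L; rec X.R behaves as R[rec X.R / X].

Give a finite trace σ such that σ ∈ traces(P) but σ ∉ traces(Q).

aaa

P's transition system — 3 states:
  m0 = rec X. a.a.a.X → —a→ m1
  m1 = a.a.(rec X. a.a.a.X) → —a→ m2
  m2 = a.(rec X. a.a.a.X) → —a→ m0
Q's transition system — 3 states:
  n0 = rec X. a.a.b.X → —a→ n1
  n1 = a.b.(rec X. a.a.b.X) → —a→ n2
  n2 = b.(rec X. a.a.b.X) → —b→ n0
Run σ = ⟨aaa⟩ on P: start {m0}
  step 1 (a): {m1}
  step 2 (a): {m2}
  step 3 (a): {m0}
  ✓ P
Run σ = ⟨aaa⟩ on Q: start {n0}
  step 1 (a): {n1}
  step 2 (a): {n2}
  step 3 (a): ∅  — Q cannot continue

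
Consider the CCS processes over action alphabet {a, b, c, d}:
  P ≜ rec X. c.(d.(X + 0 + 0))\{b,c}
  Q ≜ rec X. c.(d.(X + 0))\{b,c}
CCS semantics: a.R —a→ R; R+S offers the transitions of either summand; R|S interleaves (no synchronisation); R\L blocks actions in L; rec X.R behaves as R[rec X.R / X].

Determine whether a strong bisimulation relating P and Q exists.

P's transition system — 3 states:
  s0 = rec X. c.(d.(X + 0 + 0))\{b,c} → -c-> s1
  s1 = (d.((rec X. c.(d.(X + 0 + 0))\{b,c}) + 0 + 0))\{b,c} → -d-> s2
  s2 = ((rec X. c.(d.(X + 0 + 0))\{b,c}) + 0 + 0)\{b,c} → (no moves)
Q's transition system — 3 states:
  t0 = rec X. c.(d.(X + 0))\{b,c} → -c-> t1
  t1 = (d.((rec X. c.(d.(X + 0))\{b,c}) + 0))\{b,c} → -d-> t2
  t2 = ((rec X. c.(d.(X + 0))\{b,c}) + 0)\{b,c} → (no moves)
Bisimilarity quotient blocks:
  B0 = {s0, t0}
  B1 = {s1, t1}
  B2 = {s2, t2}
s0 ∈ B0, t0 ∈ B0 → same block

YES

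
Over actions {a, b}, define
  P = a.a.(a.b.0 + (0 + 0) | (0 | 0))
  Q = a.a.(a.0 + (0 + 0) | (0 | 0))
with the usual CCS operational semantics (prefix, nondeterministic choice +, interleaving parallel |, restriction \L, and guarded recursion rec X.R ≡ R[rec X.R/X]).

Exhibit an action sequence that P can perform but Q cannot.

aaab

Reachable graph of P (5 states):
  u0 = a.a.(a.b.0 + (0 + 0) | (0 | 0)) | —a→ u1
  u1 = a.(a.b.0 + (0 + 0) | (0 | 0)) | —a→ u2
  u2 = a.b.0 + (0 + 0) | (0 | 0) | —a→ u3
  u3 = b.0 | —b→ u4
  u4 = 0 | stopped
Reachable graph of Q (4 states):
  v0 = a.a.(a.0 + (0 + 0) | (0 | 0)) | —a→ v1
  v1 = a.(a.0 + (0 + 0) | (0 | 0)) | —a→ v2
  v2 = a.0 + (0 + 0) | (0 | 0) | —a→ v3
  v3 = 0 | stopped
Trace ⟨aaab⟩ through P, begin at {u0}:
  step 1 (a): {u1}
  step 2 (a): {u2}
  step 3 (a): {u3}
  step 4 (b): {u4}
  P completes σ.
Trace ⟨aaab⟩ through Q, begin at {v0}:
  step 1 (a): {v1}
  step 2 (a): {v2}
  step 3 (a): {v3}
  step 4 (b): ∅ (Q stuck)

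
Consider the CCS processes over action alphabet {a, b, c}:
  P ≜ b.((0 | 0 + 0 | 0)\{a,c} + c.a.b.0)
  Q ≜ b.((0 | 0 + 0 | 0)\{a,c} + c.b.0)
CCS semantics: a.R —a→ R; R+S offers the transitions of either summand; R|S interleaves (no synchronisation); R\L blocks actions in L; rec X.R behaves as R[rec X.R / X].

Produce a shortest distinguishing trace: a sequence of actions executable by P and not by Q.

Reachable graph of P (5 states):
  s0 = b.((0 | 0 + 0 | 0)\{a,c} + c.a.b.0) :: ··b··> s1
  s1 = (0 | 0 + 0 | 0)\{a,c} + c.a.b.0 :: ··c··> s2
  s2 = a.b.0 :: ··a··> s3
  s3 = b.0 :: ··b··> s4
  s4 = 0 :: ·
Reachable graph of Q (4 states):
  t0 = b.((0 | 0 + 0 | 0)\{a,c} + c.b.0) :: ··b··> t1
  t1 = (0 | 0 + 0 | 0)\{a,c} + c.b.0 :: ··c··> t2
  t2 = b.0 :: ··b··> t3
  t3 = 0 :: ·
Run σ = ⟨bca⟩ on P: start {s0}
  after b @ step 1: {s1}
  after c @ step 2: {s2}
  after a @ step 3: {s3}
  P completes σ.
Run σ = ⟨bca⟩ on Q: start {t0}
  after b @ step 1: {t1}
  after c @ step 2: {t2}
  after a @ step 3: ∅  — Q cannot continue

bca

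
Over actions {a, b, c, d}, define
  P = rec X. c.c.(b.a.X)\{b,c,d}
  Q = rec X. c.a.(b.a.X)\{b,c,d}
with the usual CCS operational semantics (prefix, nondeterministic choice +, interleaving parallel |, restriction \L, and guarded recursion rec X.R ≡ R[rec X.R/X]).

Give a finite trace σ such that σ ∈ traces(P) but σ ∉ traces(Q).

cc

LTS(P): 3 reachable states
  s0 = rec X. c.c.(b.a.X)\{b,c,d} → ··c··> s1
  s1 = c.(b.a.(rec X. c.c.(b.a.X)\{b,c,d}))\{b,c,d} → ··c··> s2
  s2 = (b.a.(rec X. c.c.(b.a.X)\{b,c,d}))\{b,c,d} → ·
LTS(Q): 3 reachable states
  t0 = rec X. c.a.(b.a.X)\{b,c,d} → ··c··> t1
  t1 = a.(b.a.(rec X. c.a.(b.a.X)\{b,c,d}))\{b,c,d} → ··a··> t2
  t2 = (b.a.(rec X. c.a.(b.a.X)\{b,c,d}))\{b,c,d} → ·
Executing cc from P (initial set {s0}):
  after c @ step 1: {s1}
  after c @ step 2: {s2}
  — P admits the full trace.
Executing cc from Q (initial set {t0}):
  after c @ step 1: {t1}
  after c @ step 2: ∅  — Q cannot continue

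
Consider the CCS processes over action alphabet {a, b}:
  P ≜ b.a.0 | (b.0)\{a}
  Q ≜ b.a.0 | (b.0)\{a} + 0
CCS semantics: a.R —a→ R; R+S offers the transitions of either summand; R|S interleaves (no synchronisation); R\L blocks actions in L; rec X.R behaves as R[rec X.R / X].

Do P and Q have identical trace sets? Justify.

trace-equivalent

P's transition system — 6 states:
  u0 = b.a.0 | (b.0)\{a} ⊢ ··b··> u1, ··b··> u2
  u1 = a.0 | (b.0)\{a} ⊢ ··a··> u3, ··b··> u4
  u2 = b.a.0 | 0\{a} ⊢ ··b··> u4
  u3 = 0 | (b.0)\{a} ⊢ ··b··> u5
  u4 = a.0 | 0\{a} ⊢ ··a··> u5
  u5 = 0 | 0\{a} ⊢ (no moves)
Q's transition system — 6 states:
  v0 = b.a.0 | (b.0)\{a} + 0 ⊢ ··b··> v1, ··b··> v2
  v1 = a.0 | (b.0)\{a} ⊢ ··a··> v3, ··b··> v4
  v2 = b.a.0 | 0\{a} ⊢ ··b··> v4
  v3 = 0 | (b.0)\{a} ⊢ ··b··> v5
  v4 = a.0 | 0\{a} ⊢ ··a··> v5
  v5 = 0 | 0\{a} ⊢ (no moves)
Bisimilarity quotient blocks:
  B0 = {u0, v0}
  B1 = {u2, v2}
  B2 = {u4, v4}
  B3 = {u5, v5}
  B4 = {u1, v1}
  B5 = {u3, v3}
u0 ∈ B0, v0 ∈ B0 → same block
Bisimilar ⇒ trace-equivalent.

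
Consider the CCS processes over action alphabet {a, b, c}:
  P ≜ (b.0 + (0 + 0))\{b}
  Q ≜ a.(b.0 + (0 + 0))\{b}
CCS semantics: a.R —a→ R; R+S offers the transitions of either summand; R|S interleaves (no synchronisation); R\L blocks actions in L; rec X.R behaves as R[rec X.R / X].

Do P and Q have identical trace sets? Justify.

Reachable graph of P (1 states):
  u0 = (b.0 + (0 + 0))\{b} | ·
Reachable graph of Q (2 states):
  v0 = a.(b.0 + (0 + 0))\{b} | --a--▸ v1
  v1 = (b.0 + (0 + 0))\{b} | ·
Executing a from Q (initial set {v0}):
  [1] a ⇒ {v1}
  ✓ Q
Executing a from P (initial set {u0}):
  [1] a ⇒ no successor for P

trace-distinct — witness ⟨a⟩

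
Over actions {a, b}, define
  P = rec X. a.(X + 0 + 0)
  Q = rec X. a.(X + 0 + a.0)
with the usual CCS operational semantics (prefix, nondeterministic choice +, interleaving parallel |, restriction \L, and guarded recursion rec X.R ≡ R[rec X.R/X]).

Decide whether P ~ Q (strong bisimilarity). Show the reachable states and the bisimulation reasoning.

NO

P's transition system — 2 states:
  u0 = rec X. a.(X + 0 + 0) has moves ··a··> u1
  u1 = (rec X. a.(X + 0 + 0)) + 0 + 0 has moves ··a··> u1
Q's transition system — 3 states:
  v0 = rec X. a.(X + 0 + a.0) has moves ··a··> v1
  v1 = (rec X. a.(X + 0 + a.0)) + 0 + a.0 has moves ··a··> v1, ··a··> v2
  v2 = 0 has moves deadlocked
Bisimilarity quotient blocks:
  B0 = {u0, u1}
  B1 = {v0}
  B2 = {v1}
  B3 = {v2}
u0 ∈ B0, v0 ∈ B1 → different blocks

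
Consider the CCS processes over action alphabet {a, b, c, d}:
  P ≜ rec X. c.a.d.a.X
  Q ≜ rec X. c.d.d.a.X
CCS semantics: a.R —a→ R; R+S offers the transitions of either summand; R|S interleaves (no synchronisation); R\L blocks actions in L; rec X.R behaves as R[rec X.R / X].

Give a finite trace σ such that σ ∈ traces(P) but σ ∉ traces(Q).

ca

P's transition system — 4 states:
  m0 = rec X. c.a.d.a.X :: -c-> m1
  m1 = a.d.a.(rec X. c.a.d.a.X) :: -a-> m2
  m2 = d.a.(rec X. c.a.d.a.X) :: -d-> m3
  m3 = a.(rec X. c.a.d.a.X) :: -a-> m0
Q's transition system — 4 states:
  n0 = rec X. c.d.d.a.X :: -c-> n1
  n1 = d.d.a.(rec X. c.d.d.a.X) :: -d-> n2
  n2 = d.a.(rec X. c.d.d.a.X) :: -d-> n3
  n3 = a.(rec X. c.d.d.a.X) :: -a-> n0
Trace ⟨ca⟩ through P, begin at {m0}:
  [1] c ⇒ {m1}
  [2] a ⇒ {m2}
  — P admits the full trace.
Trace ⟨ca⟩ through Q, begin at {n0}:
  [1] c ⇒ {n1}
  [2] a ⇒ ∅ (Q stuck)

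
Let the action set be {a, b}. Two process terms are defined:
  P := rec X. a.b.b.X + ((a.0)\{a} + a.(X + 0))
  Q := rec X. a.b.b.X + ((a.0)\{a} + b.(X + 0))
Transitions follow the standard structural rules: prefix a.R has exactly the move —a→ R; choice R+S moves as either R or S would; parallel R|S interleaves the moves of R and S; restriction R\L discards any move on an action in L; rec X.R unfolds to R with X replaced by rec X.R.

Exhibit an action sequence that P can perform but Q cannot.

Reachable graph of P (4 states):
  m0 = rec X. a.b.b.X + ((a.0)\{a} + a.(X + 0)) | —a→ m1, —a→ m2
  m1 = (rec X. a.b.b.X + ((a.0)\{a} + a.(X + 0))) + 0 | —a→ m1, —a→ m2
  m2 = b.b.(rec X. a.b.b.X + ((a.0)\{a} + a.(X + 0))) | —b→ m3
  m3 = b.(rec X. a.b.b.X + ((a.0)\{a} + a.(X + 0))) | —b→ m0
Reachable graph of Q (4 states):
  n0 = rec X. a.b.b.X + ((a.0)\{a} + b.(X + 0)) | —a→ n1, —b→ n2
  n1 = b.b.(rec X. a.b.b.X + ((a.0)\{a} + b.(X + 0))) | —b→ n3
  n2 = (rec X. a.b.b.X + ((a.0)\{a} + b.(X + 0))) + 0 | —a→ n1, —b→ n2
  n3 = b.(rec X. a.b.b.X + ((a.0)\{a} + b.(X + 0))) | —b→ n0
Executing aa from P (initial set {m0}):
  [1] a ⇒ {m1, m2}
  [2] a ⇒ {m1, m2}
  ✓ P
Executing aa from Q (initial set {n0}):
  [1] a ⇒ {n1}
  [2] a ⇒ ∅  — Q cannot continue

aa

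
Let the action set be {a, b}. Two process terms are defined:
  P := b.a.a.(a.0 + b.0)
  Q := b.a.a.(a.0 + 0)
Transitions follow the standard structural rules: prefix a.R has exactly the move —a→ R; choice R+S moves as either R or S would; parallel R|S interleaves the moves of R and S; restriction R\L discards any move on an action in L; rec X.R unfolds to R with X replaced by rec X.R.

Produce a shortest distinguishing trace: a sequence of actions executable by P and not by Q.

P's transition system — 5 states:
  u0 = b.a.a.(a.0 + b.0) ⊢ --b--▸ u1
  u1 = a.a.(a.0 + b.0) ⊢ --a--▸ u2
  u2 = a.(a.0 + b.0) ⊢ --a--▸ u3
  u3 = a.0 + b.0 ⊢ --a--▸ u4, --b--▸ u4
  u4 = 0 ⊢ ·
Q's transition system — 5 states:
  v0 = b.a.a.(a.0 + 0) ⊢ --b--▸ v1
  v1 = a.a.(a.0 + 0) ⊢ --a--▸ v2
  v2 = a.(a.0 + 0) ⊢ --a--▸ v3
  v3 = a.0 + 0 ⊢ --a--▸ v4
  v4 = 0 ⊢ ·
Executing baab from P (initial set {u0}):
  [1] b ⇒ {u1}
  [2] a ⇒ {u2}
  [3] a ⇒ {u3}
  [4] b ⇒ {u4}
  — P admits the full trace.
Executing baab from Q (initial set {v0}):
  [1] b ⇒ {v1}
  [2] a ⇒ {v2}
  [3] a ⇒ {v3}
  [4] b ⇒ ∅ (Q stuck)

baab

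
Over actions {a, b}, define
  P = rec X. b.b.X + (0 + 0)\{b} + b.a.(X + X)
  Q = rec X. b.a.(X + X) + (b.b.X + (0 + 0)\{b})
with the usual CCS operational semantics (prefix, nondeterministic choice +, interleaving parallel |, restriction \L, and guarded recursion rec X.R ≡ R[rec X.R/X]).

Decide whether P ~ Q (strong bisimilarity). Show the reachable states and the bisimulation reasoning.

P ~ Q

P's transition system — 4 states:
  u0 = rec X. b.b.X + (0 + 0)\{b} + b.a.(X + X) | —b→ u1, —b→ u2
  u1 = a.((rec X. b.b.X + (0 + 0)\{b} + b.a.(X + X)) + (rec X. b.b.X + (0 + 0)\{b} + b.a.(X + X))) | —a→ u3
  u2 = b.(rec X. b.b.X + (0 + 0)\{b} + b.a.(X + X)) | —b→ u0
  u3 = (rec X. b.b.X + (0 + 0)\{b} + b.a.(X + X)) + (rec X. b.b.X + (0 + 0)\{b} + b.a.(X + X)) | —b→ u1, —b→ u2
Q's transition system — 4 states:
  v0 = rec X. b.a.(X + X) + (b.b.X + (0 + 0)\{b}) | —b→ v1, —b→ v2
  v1 = a.((rec X. b.a.(X + X) + (b.b.X + (0 + 0)\{b})) + (rec X. b.a.(X + X) + (b.b.X + (0 + 0)\{b}))) | —a→ v3
  v2 = b.(rec X. b.a.(X + X) + (b.b.X + (0 + 0)\{b})) | —b→ v0
  v3 = (rec X. b.a.(X + X) + (b.b.X + (0 + 0)\{b})) + (rec X. b.a.(X + X) + (b.b.X + (0 + 0)\{b})) | —b→ v1, —b→ v2
Coarsest stable partition (strong bisimilarity classes):
  B0 = {u0, u3, v0, v3}
  B1 = {u1, v1}
  B2 = {u2, v2}
u0 ∈ B0, v0 ∈ B0 → same block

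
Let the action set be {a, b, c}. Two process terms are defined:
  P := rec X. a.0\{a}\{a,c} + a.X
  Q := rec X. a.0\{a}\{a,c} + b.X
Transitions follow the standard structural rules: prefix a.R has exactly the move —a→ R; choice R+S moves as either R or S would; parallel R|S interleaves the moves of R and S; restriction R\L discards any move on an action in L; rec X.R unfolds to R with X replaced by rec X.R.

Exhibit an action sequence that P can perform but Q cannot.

LTS(P): 2 reachable states
  p0 = rec X. a.0\{a}\{a,c} + a.X has moves -a-> p0, -a-> p1
  p1 = 0\{a}\{a,c} has moves stopped
LTS(Q): 2 reachable states
  q0 = rec X. a.0\{a}\{a,c} + b.X has moves -a-> q1, -b-> q0
  q1 = 0\{a}\{a,c} has moves stopped
Run σ = ⟨aa⟩ on P: start {p0}
  [1] a ⇒ {p0, p1}
  [2] a ⇒ {p0, p1}
  — P admits the full trace.
Run σ = ⟨aa⟩ on Q: start {q0}
  [1] a ⇒ {q1}
  [2] a ⇒ no successor for Q

aa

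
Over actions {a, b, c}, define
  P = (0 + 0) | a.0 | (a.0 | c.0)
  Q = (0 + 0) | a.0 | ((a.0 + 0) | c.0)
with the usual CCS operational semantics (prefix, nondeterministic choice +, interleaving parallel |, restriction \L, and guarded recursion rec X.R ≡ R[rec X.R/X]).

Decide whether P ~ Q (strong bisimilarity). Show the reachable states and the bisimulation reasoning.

P's transition system — 8 states:
  m0 = (0 + 0) | a.0 | (a.0 | c.0) :: -a-> m1, -a-> m2, -c-> m3
  m1 = (0 + 0) | 0 | (a.0 | c.0) :: -a-> m4, -c-> m5
  m2 = (0 + 0) | a.0 | (0 | c.0) :: -a-> m4, -c-> m6
  m3 = (0 + 0) | a.0 | (a.0 | 0) :: -a-> m5, -a-> m6
  m4 = (0 + 0) | 0 | (0 | c.0) :: -c-> m7
  m5 = (0 + 0) | 0 | (a.0 | 0) :: -a-> m7
  m6 = (0 + 0) | a.0 | (0 | 0) :: -a-> m7
  m7 = (0 + 0) | 0 | (0 | 0) :: deadlocked
Q's transition system — 8 states:
  n0 = (0 + 0) | a.0 | ((a.0 + 0) | c.0) :: -a-> n1, -a-> n2, -c-> n3
  n1 = (0 + 0) | 0 | ((a.0 + 0) | c.0) :: -a-> n4, -c-> n5
  n2 = (0 + 0) | a.0 | (0 | c.0) :: -a-> n4, -c-> n6
  n3 = (0 + 0) | a.0 | ((a.0 + 0) | 0) :: -a-> n5, -a-> n6
  n4 = (0 + 0) | 0 | (0 | c.0) :: -c-> n7
  n5 = (0 + 0) | 0 | ((a.0 + 0) | 0) :: -a-> n7
  n6 = (0 + 0) | a.0 | (0 | 0) :: -a-> n7
  n7 = (0 + 0) | 0 | (0 | 0) :: deadlocked
Coarsest stable partition (strong bisimilarity classes):
  B0 = {m0, n0}
  B1 = {m1, m2, n1, n2}
  B2 = {m4, n4}
  B3 = {m7, n7}
  B4 = {m5, m6, n5, n6}
  B5 = {m3, n3}
m0 ∈ B0, n0 ∈ B0 → same block

P ~ Q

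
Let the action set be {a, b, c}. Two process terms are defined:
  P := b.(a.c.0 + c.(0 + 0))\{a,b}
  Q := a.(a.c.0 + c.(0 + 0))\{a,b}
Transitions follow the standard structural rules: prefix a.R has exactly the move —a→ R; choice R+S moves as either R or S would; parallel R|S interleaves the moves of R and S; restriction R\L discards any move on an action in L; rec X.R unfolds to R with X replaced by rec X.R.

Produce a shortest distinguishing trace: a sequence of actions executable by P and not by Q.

b

P's transition system — 3 states:
  m0 = b.(a.c.0 + c.(0 + 0))\{a,b} ⊢ =b=> m1
  m1 = (a.c.0 + c.(0 + 0))\{a,b} ⊢ =c=> m2
  m2 = (0 + 0)\{a,b} ⊢ stopped
Q's transition system — 3 states:
  n0 = a.(a.c.0 + c.(0 + 0))\{a,b} ⊢ =a=> n1
  n1 = (a.c.0 + c.(0 + 0))\{a,b} ⊢ =c=> n2
  n2 = (0 + 0)\{a,b} ⊢ stopped
Run σ = ⟨b⟩ on P: start {m0}
  after b @ step 1: {m1}
  P completes σ.
Run σ = ⟨b⟩ on Q: start {n0}
  after b @ step 1: no successor for Q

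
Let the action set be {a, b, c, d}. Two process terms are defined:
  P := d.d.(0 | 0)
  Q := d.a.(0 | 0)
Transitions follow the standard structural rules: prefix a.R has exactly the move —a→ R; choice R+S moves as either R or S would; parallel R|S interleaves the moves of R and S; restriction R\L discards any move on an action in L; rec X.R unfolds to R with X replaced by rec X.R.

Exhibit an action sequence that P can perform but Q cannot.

dd

P's transition system — 3 states:
  m0 = d.d.(0 | 0) ⊢ -d-> m1
  m1 = d.(0 | 0) ⊢ -d-> m2
  m2 = 0 | 0 ⊢ ∅
Q's transition system — 3 states:
  n0 = d.a.(0 | 0) ⊢ -d-> n1
  n1 = a.(0 | 0) ⊢ -a-> n2
  n2 = 0 | 0 ⊢ ∅
Trace ⟨dd⟩ through P, begin at {m0}:
  step 1 (d): {m1}
  step 2 (d): {m2}
  ✓ P
Trace ⟨dd⟩ through Q, begin at {n0}:
  step 1 (d): {n1}
  step 2 (d): no successor for Q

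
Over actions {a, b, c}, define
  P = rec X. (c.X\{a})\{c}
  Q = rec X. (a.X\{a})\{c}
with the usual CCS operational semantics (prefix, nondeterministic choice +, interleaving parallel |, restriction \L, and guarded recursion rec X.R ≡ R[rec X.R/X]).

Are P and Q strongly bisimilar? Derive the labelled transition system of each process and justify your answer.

Reachable graph of P (1 states):
  u0 = rec X. (c.X\{a})\{c} ⊢ ·
Reachable graph of Q (2 states):
  v0 = rec X. (a.X\{a})\{c} ⊢ --a--▸ v1
  v1 = (rec X. (a.X\{a})\{c})\{a}\{c} ⊢ ·
Partition-refinement fixed point:
  B0 = {u0, v1}
  B1 = {v0}
u0 ∈ B0, v0 ∈ B1 → different blocks

not bisimilar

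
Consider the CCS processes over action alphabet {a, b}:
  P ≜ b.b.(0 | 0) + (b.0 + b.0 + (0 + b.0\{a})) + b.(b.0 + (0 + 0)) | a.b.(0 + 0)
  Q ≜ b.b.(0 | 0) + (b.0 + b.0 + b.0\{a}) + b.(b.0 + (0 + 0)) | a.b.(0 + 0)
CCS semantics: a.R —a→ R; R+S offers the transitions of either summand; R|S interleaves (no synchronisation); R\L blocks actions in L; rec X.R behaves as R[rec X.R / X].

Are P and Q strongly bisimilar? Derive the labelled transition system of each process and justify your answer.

bisimilar

Reachable graph of P (13 states):
  u0 = b.b.(0 | 0) + (b.0 + b.0 + (0 + b.0\{a})) + b.(b.0 + (0 + 0)) | a.b.(0 + 0) → ··a··> u1, ··b··> u2, ··b··> u3, ··b··> u4, ··b··> u5
  u1 = b.(b.0 + (0 + 0)) | b.(0 + 0) → ··b··> u6, ··b··> u7
  u2 = (b.0 + (0 + 0)) | a.b.(0 + 0) → ··a··> u6, ··b··> u8
  u3 = 0 → ∅
  u4 = 0\{a} → ∅
  u5 = b.(0 | 0) → ··b··> u9
  u6 = (b.0 + (0 + 0)) | b.(0 + 0) → ··b··> u10, ··b··> u11
  u7 = b.(b.0 + (0 + 0)) | (0 + 0) → ··b··> u10
  u8 = 0 | a.b.(0 + 0) → ··a··> u11
  u9 = 0 | 0 → ∅
  u10 = (b.0 + (0 + 0)) | (0 + 0) → ··b··> u12
  u11 = 0 | b.(0 + 0) → ··b··> u12
  u12 = 0 | (0 + 0) → ∅
Reachable graph of Q (13 states):
  v0 = b.b.(0 | 0) + (b.0 + b.0 + b.0\{a}) + b.(b.0 + (0 + 0)) | a.b.(0 + 0) → ··a··> v1, ··b··> v2, ··b··> v3, ··b··> v4, ··b··> v5
  v1 = b.(b.0 + (0 + 0)) | b.(0 + 0) → ··b··> v6, ··b··> v7
  v2 = (b.0 + (0 + 0)) | a.b.(0 + 0) → ··a··> v6, ··b··> v8
  v3 = 0 → ∅
  v4 = 0\{a} → ∅
  v5 = b.(0 | 0) → ··b··> v9
  v6 = (b.0 + (0 + 0)) | b.(0 + 0) → ··b··> v10, ··b··> v11
  v7 = b.(b.0 + (0 + 0)) | (0 + 0) → ··b··> v10
  v8 = 0 | a.b.(0 + 0) → ··a··> v11
  v9 = 0 | 0 → ∅
  v10 = (b.0 + (0 + 0)) | (0 + 0) → ··b··> v12
  v11 = 0 | b.(0 + 0) → ··b··> v12
  v12 = 0 | (0 + 0) → ∅
Partition-refinement fixed point:
  B0 = {u0, v0}
  B1 = {u1, v1}
  B2 = {u6, u7, v6, v7}
  B3 = {u10, u11, u5, v10, v11, v5}
  B4 = {u12, u3, u4, u9, v12, v3, v4, v9}
  B5 = {u2, v2}
  B6 = {u8, v8}
u0 ∈ B0, v0 ∈ B0 → same block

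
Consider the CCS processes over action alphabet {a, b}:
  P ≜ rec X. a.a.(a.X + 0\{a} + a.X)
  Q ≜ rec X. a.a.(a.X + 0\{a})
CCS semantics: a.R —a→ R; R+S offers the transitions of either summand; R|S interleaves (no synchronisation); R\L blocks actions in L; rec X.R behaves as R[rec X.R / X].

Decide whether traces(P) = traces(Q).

trace-equivalent

Reachable graph of P (3 states):
  s0 = rec X. a.a.(a.X + 0\{a} + a.X) → —a→ s1
  s1 = a.(a.(rec X. a.a.(a.X + 0\{a} + a.X)) + 0\{a} + a.(rec X. a.a.(a.X + 0\{a} + a.X))) → —a→ s2
  s2 = a.(rec X. a.a.(a.X + 0\{a} + a.X)) + 0\{a} + a.(rec X. a.a.(a.X + 0\{a} + a.X)) → —a→ s0
Reachable graph of Q (3 states):
  t0 = rec X. a.a.(a.X + 0\{a}) → —a→ t1
  t1 = a.(a.(rec X. a.a.(a.X + 0\{a})) + 0\{a}) → —a→ t2
  t2 = a.(rec X. a.a.(a.X + 0\{a})) + 0\{a} → —a→ t0
Bisimilarity quotient blocks:
  B0 = {s0, s1, s2, t0, t1, t2}
s0 ∈ B0, t0 ∈ B0 → same block
Bisimilar ⇒ trace-equivalent.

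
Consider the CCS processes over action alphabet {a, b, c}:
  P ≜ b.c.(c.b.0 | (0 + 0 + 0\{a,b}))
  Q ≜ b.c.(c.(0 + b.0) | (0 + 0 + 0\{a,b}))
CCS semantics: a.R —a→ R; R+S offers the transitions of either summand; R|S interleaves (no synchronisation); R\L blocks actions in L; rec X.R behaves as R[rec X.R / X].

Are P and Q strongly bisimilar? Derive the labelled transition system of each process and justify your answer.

YES

Reachable graph of P (5 states):
  p0 = b.c.(c.b.0 | (0 + 0 + 0\{a,b})) :: --b--▸ p1
  p1 = c.(c.b.0 | (0 + 0 + 0\{a,b})) :: --c--▸ p2
  p2 = c.b.0 | (0 + 0 + 0\{a,b}) :: --c--▸ p3
  p3 = b.0 | (0 + 0 + 0\{a,b}) :: --b--▸ p4
  p4 = 0 | (0 + 0 + 0\{a,b}) :: deadlocked
Reachable graph of Q (5 states):
  q0 = b.c.(c.(0 + b.0) | (0 + 0 + 0\{a,b})) :: --b--▸ q1
  q1 = c.(c.(0 + b.0) | (0 + 0 + 0\{a,b})) :: --c--▸ q2
  q2 = c.(0 + b.0) | (0 + 0 + 0\{a,b}) :: --c--▸ q3
  q3 = (0 + b.0) | (0 + 0 + 0\{a,b}) :: --b--▸ q4
  q4 = 0 | (0 + 0 + 0\{a,b}) :: deadlocked
Bisimilarity quotient blocks:
  B0 = {p0, q0}
  B1 = {p1, q1}
  B2 = {p2, q2}
  B3 = {p3, q3}
  B4 = {p4, q4}
p0 ∈ B0, q0 ∈ B0 → same block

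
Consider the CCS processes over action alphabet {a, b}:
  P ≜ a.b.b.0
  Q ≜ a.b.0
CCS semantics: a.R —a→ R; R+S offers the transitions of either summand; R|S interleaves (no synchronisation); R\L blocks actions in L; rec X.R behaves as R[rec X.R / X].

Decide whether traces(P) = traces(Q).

LTS(P): 4 reachable states
  p0 = a.b.b.0 → -a-> p1
  p1 = b.b.0 → -b-> p2
  p2 = b.0 → -b-> p3
  p3 = 0 → (no moves)
LTS(Q): 3 reachable states
  q0 = a.b.0 → -a-> q1
  q1 = b.0 → -b-> q2
  q2 = 0 → (no moves)
Trace ⟨abb⟩ through P, begin at {p0}:
  [1] a ⇒ {p1}
  [2] b ⇒ {p2}
  [3] b ⇒ {p3}
  — P admits the full trace.
Trace ⟨abb⟩ through Q, begin at {q0}:
  [1] a ⇒ {q1}
  [2] b ⇒ {q2}
  [3] b ⇒ no successor for Q

trace-distinct — witness ⟨abb⟩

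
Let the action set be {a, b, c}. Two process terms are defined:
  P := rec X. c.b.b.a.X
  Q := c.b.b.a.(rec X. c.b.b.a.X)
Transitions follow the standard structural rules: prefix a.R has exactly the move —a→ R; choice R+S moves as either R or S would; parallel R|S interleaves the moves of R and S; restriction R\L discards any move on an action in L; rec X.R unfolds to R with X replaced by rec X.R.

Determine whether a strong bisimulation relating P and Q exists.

bisimilar

P's transition system — 4 states:
  s0 = rec X. c.b.b.a.X ⊢ --c--▸ s1
  s1 = b.b.a.(rec X. c.b.b.a.X) ⊢ --b--▸ s2
  s2 = b.a.(rec X. c.b.b.a.X) ⊢ --b--▸ s3
  s3 = a.(rec X. c.b.b.a.X) ⊢ --a--▸ s0
Q's transition system — 5 states:
  t0 = c.b.b.a.(rec X. c.b.b.a.X) ⊢ --c--▸ t1
  t1 = b.b.a.(rec X. c.b.b.a.X) ⊢ --b--▸ t2
  t2 = b.a.(rec X. c.b.b.a.X) ⊢ --b--▸ t3
  t3 = a.(rec X. c.b.b.a.X) ⊢ --a--▸ t4
  t4 = rec X. c.b.b.a.X ⊢ --c--▸ t1
Bisimilarity quotient blocks:
  B0 = {s0, t0, t4}
  B1 = {s1, t1}
  B2 = {s2, t2}
  B3 = {s3, t3}
s0 ∈ B0, t0 ∈ B0 → same block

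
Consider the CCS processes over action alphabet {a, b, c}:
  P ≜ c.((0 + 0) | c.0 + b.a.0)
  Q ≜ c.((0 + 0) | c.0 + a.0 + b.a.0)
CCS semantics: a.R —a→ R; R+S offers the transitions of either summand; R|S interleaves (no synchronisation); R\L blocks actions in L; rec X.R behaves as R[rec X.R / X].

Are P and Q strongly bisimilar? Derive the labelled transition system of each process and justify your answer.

NO

Reachable graph of P (5 states):
  m0 = c.((0 + 0) | c.0 + b.a.0) has moves --c--▸ m1
  m1 = (0 + 0) | c.0 + b.a.0 has moves --b--▸ m2, --c--▸ m3
  m2 = a.0 has moves --a--▸ m4
  m3 = (0 + 0) | 0 has moves deadlocked
  m4 = 0 has moves deadlocked
Reachable graph of Q (5 states):
  n0 = c.((0 + 0) | c.0 + a.0 + b.a.0) has moves --c--▸ n1
  n1 = (0 + 0) | c.0 + a.0 + b.a.0 has moves --a--▸ n2, --b--▸ n3, --c--▸ n4
  n2 = 0 has moves deadlocked
  n3 = a.0 has moves --a--▸ n2
  n4 = (0 + 0) | 0 has moves deadlocked
Bisimilarity quotient blocks:
  B0 = {m0}
  B1 = {m1}
  B2 = {m3, m4, n2, n4}
  B3 = {m2, n3}
  B4 = {n0}
  B5 = {n1}
m0 ∈ B0, n0 ∈ B4 → different blocks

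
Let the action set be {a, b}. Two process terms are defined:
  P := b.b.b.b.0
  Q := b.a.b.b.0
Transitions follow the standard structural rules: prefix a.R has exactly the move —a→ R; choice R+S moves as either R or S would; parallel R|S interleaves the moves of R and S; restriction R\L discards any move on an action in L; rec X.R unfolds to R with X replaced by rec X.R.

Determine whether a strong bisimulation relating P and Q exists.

not bisimilar

LTS(P): 5 reachable states
  u0 = b.b.b.b.0 | --b--▸ u1
  u1 = b.b.b.0 | --b--▸ u2
  u2 = b.b.0 | --b--▸ u3
  u3 = b.0 | --b--▸ u4
  u4 = 0 | ·
LTS(Q): 5 reachable states
  v0 = b.a.b.b.0 | --b--▸ v1
  v1 = a.b.b.0 | --a--▸ v2
  v2 = b.b.0 | --b--▸ v3
  v3 = b.0 | --b--▸ v4
  v4 = 0 | ·
Partition-refinement fixed point:
  B0 = {u0}
  B1 = {u1}
  B2 = {u2, v2}
  B3 = {u3, v3}
  B4 = {u4, v4}
  B5 = {v0}
  B6 = {v1}
u0 ∈ B0, v0 ∈ B5 → different blocks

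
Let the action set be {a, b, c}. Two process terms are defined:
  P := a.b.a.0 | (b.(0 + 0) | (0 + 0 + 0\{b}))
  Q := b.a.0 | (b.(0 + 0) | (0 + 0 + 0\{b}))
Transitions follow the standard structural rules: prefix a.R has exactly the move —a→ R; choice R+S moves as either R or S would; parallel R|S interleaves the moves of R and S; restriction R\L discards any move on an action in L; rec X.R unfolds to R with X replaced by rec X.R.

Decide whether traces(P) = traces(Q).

Reachable graph of P (8 states):
  u0 = a.b.a.0 | (b.(0 + 0) | (0 + 0 + 0\{b})) :: --a--▸ u1, --b--▸ u2
  u1 = b.a.0 | (b.(0 + 0) | (0 + 0 + 0\{b})) :: --b--▸ u3, --b--▸ u4
  u2 = a.b.a.0 | ((0 + 0) | (0 + 0 + 0\{b})) :: --a--▸ u4
  u3 = a.0 | (b.(0 + 0) | (0 + 0 + 0\{b})) :: --a--▸ u5, --b--▸ u6
  u4 = b.a.0 | ((0 + 0) | (0 + 0 + 0\{b})) :: --b--▸ u6
  u5 = 0 | (b.(0 + 0) | (0 + 0 + 0\{b})) :: --b--▸ u7
  u6 = a.0 | ((0 + 0) | (0 + 0 + 0\{b})) :: --a--▸ u7
  u7 = 0 | ((0 + 0) | (0 + 0 + 0\{b})) :: ·
Reachable graph of Q (6 states):
  v0 = b.a.0 | (b.(0 + 0) | (0 + 0 + 0\{b})) :: --b--▸ v1, --b--▸ v2
  v1 = a.0 | (b.(0 + 0) | (0 + 0 + 0\{b})) :: --a--▸ v3, --b--▸ v4
  v2 = b.a.0 | ((0 + 0) | (0 + 0 + 0\{b})) :: --b--▸ v4
  v3 = 0 | (b.(0 + 0) | (0 + 0 + 0\{b})) :: --b--▸ v5
  v4 = a.0 | ((0 + 0) | (0 + 0 + 0\{b})) :: --a--▸ v5
  v5 = 0 | ((0 + 0) | (0 + 0 + 0\{b})) :: ·
Run σ = ⟨a⟩ on P: start {u0}
  step 1 (a): {u1}
  — P admits the full trace.
Run σ = ⟨a⟩ on Q: start {v0}
  step 1 (a): ∅ (Q stuck)

trace-distinct — witness ⟨a⟩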